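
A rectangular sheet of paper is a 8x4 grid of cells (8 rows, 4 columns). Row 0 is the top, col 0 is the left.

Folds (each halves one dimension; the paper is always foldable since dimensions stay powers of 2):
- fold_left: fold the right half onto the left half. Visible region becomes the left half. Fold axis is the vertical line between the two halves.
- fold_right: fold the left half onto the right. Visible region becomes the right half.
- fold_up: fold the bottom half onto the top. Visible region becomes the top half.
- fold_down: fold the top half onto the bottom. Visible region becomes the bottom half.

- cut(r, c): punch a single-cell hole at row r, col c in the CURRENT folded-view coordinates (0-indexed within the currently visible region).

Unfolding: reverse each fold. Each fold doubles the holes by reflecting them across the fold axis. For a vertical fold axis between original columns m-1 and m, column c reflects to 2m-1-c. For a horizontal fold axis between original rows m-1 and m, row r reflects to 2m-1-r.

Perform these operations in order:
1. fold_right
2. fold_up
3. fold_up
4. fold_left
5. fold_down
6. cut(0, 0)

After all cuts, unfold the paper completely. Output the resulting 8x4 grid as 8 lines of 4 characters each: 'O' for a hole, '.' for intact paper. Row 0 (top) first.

Op 1 fold_right: fold axis v@2; visible region now rows[0,8) x cols[2,4) = 8x2
Op 2 fold_up: fold axis h@4; visible region now rows[0,4) x cols[2,4) = 4x2
Op 3 fold_up: fold axis h@2; visible region now rows[0,2) x cols[2,4) = 2x2
Op 4 fold_left: fold axis v@3; visible region now rows[0,2) x cols[2,3) = 2x1
Op 5 fold_down: fold axis h@1; visible region now rows[1,2) x cols[2,3) = 1x1
Op 6 cut(0, 0): punch at orig (1,2); cuts so far [(1, 2)]; region rows[1,2) x cols[2,3) = 1x1
Unfold 1 (reflect across h@1): 2 holes -> [(0, 2), (1, 2)]
Unfold 2 (reflect across v@3): 4 holes -> [(0, 2), (0, 3), (1, 2), (1, 3)]
Unfold 3 (reflect across h@2): 8 holes -> [(0, 2), (0, 3), (1, 2), (1, 3), (2, 2), (2, 3), (3, 2), (3, 3)]
Unfold 4 (reflect across h@4): 16 holes -> [(0, 2), (0, 3), (1, 2), (1, 3), (2, 2), (2, 3), (3, 2), (3, 3), (4, 2), (4, 3), (5, 2), (5, 3), (6, 2), (6, 3), (7, 2), (7, 3)]
Unfold 5 (reflect across v@2): 32 holes -> [(0, 0), (0, 1), (0, 2), (0, 3), (1, 0), (1, 1), (1, 2), (1, 3), (2, 0), (2, 1), (2, 2), (2, 3), (3, 0), (3, 1), (3, 2), (3, 3), (4, 0), (4, 1), (4, 2), (4, 3), (5, 0), (5, 1), (5, 2), (5, 3), (6, 0), (6, 1), (6, 2), (6, 3), (7, 0), (7, 1), (7, 2), (7, 3)]

Answer: OOOO
OOOO
OOOO
OOOO
OOOO
OOOO
OOOO
OOOO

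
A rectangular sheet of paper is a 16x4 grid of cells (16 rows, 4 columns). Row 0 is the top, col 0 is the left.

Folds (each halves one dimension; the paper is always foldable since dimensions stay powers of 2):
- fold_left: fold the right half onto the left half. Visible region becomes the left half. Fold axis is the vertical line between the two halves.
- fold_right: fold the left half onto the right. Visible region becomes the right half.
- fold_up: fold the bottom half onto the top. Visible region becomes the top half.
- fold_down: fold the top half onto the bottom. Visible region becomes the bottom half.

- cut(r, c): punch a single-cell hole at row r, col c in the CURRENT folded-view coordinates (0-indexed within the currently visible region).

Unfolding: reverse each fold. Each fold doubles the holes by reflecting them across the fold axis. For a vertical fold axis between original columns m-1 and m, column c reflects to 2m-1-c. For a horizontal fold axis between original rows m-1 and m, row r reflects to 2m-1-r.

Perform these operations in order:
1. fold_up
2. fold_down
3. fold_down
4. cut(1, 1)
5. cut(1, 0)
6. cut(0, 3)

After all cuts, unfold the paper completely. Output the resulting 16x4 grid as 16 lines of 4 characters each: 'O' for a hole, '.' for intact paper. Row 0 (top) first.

Answer: OO..
...O
...O
OO..
OO..
...O
...O
OO..
OO..
...O
...O
OO..
OO..
...O
...O
OO..

Derivation:
Op 1 fold_up: fold axis h@8; visible region now rows[0,8) x cols[0,4) = 8x4
Op 2 fold_down: fold axis h@4; visible region now rows[4,8) x cols[0,4) = 4x4
Op 3 fold_down: fold axis h@6; visible region now rows[6,8) x cols[0,4) = 2x4
Op 4 cut(1, 1): punch at orig (7,1); cuts so far [(7, 1)]; region rows[6,8) x cols[0,4) = 2x4
Op 5 cut(1, 0): punch at orig (7,0); cuts so far [(7, 0), (7, 1)]; region rows[6,8) x cols[0,4) = 2x4
Op 6 cut(0, 3): punch at orig (6,3); cuts so far [(6, 3), (7, 0), (7, 1)]; region rows[6,8) x cols[0,4) = 2x4
Unfold 1 (reflect across h@6): 6 holes -> [(4, 0), (4, 1), (5, 3), (6, 3), (7, 0), (7, 1)]
Unfold 2 (reflect across h@4): 12 holes -> [(0, 0), (0, 1), (1, 3), (2, 3), (3, 0), (3, 1), (4, 0), (4, 1), (5, 3), (6, 3), (7, 0), (7, 1)]
Unfold 3 (reflect across h@8): 24 holes -> [(0, 0), (0, 1), (1, 3), (2, 3), (3, 0), (3, 1), (4, 0), (4, 1), (5, 3), (6, 3), (7, 0), (7, 1), (8, 0), (8, 1), (9, 3), (10, 3), (11, 0), (11, 1), (12, 0), (12, 1), (13, 3), (14, 3), (15, 0), (15, 1)]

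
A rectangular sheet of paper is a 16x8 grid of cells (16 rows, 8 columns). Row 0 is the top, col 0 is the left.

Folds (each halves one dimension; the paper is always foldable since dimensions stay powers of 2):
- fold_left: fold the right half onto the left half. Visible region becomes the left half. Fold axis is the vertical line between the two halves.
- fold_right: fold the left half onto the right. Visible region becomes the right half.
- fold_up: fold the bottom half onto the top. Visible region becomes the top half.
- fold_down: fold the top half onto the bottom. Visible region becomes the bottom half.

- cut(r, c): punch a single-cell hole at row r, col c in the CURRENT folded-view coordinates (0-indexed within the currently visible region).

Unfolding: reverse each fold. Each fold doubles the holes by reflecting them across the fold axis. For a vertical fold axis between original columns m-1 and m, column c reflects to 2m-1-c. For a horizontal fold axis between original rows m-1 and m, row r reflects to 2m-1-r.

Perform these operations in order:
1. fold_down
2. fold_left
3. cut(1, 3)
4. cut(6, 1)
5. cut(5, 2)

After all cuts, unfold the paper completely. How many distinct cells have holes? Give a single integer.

Answer: 12

Derivation:
Op 1 fold_down: fold axis h@8; visible region now rows[8,16) x cols[0,8) = 8x8
Op 2 fold_left: fold axis v@4; visible region now rows[8,16) x cols[0,4) = 8x4
Op 3 cut(1, 3): punch at orig (9,3); cuts so far [(9, 3)]; region rows[8,16) x cols[0,4) = 8x4
Op 4 cut(6, 1): punch at orig (14,1); cuts so far [(9, 3), (14, 1)]; region rows[8,16) x cols[0,4) = 8x4
Op 5 cut(5, 2): punch at orig (13,2); cuts so far [(9, 3), (13, 2), (14, 1)]; region rows[8,16) x cols[0,4) = 8x4
Unfold 1 (reflect across v@4): 6 holes -> [(9, 3), (9, 4), (13, 2), (13, 5), (14, 1), (14, 6)]
Unfold 2 (reflect across h@8): 12 holes -> [(1, 1), (1, 6), (2, 2), (2, 5), (6, 3), (6, 4), (9, 3), (9, 4), (13, 2), (13, 5), (14, 1), (14, 6)]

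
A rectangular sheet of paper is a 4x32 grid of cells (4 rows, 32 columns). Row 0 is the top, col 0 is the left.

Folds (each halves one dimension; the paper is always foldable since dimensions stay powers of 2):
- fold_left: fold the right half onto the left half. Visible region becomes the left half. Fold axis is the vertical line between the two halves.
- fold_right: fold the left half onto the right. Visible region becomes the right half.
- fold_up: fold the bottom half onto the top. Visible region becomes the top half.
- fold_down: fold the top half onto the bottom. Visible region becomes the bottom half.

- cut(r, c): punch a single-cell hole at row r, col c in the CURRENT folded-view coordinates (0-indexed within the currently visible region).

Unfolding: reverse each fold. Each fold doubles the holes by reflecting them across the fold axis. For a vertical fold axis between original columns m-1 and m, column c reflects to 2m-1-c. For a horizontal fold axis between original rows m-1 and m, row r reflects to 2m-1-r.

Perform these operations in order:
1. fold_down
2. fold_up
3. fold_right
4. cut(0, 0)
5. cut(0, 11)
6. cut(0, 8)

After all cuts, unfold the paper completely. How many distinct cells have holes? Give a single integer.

Op 1 fold_down: fold axis h@2; visible region now rows[2,4) x cols[0,32) = 2x32
Op 2 fold_up: fold axis h@3; visible region now rows[2,3) x cols[0,32) = 1x32
Op 3 fold_right: fold axis v@16; visible region now rows[2,3) x cols[16,32) = 1x16
Op 4 cut(0, 0): punch at orig (2,16); cuts so far [(2, 16)]; region rows[2,3) x cols[16,32) = 1x16
Op 5 cut(0, 11): punch at orig (2,27); cuts so far [(2, 16), (2, 27)]; region rows[2,3) x cols[16,32) = 1x16
Op 6 cut(0, 8): punch at orig (2,24); cuts so far [(2, 16), (2, 24), (2, 27)]; region rows[2,3) x cols[16,32) = 1x16
Unfold 1 (reflect across v@16): 6 holes -> [(2, 4), (2, 7), (2, 15), (2, 16), (2, 24), (2, 27)]
Unfold 2 (reflect across h@3): 12 holes -> [(2, 4), (2, 7), (2, 15), (2, 16), (2, 24), (2, 27), (3, 4), (3, 7), (3, 15), (3, 16), (3, 24), (3, 27)]
Unfold 3 (reflect across h@2): 24 holes -> [(0, 4), (0, 7), (0, 15), (0, 16), (0, 24), (0, 27), (1, 4), (1, 7), (1, 15), (1, 16), (1, 24), (1, 27), (2, 4), (2, 7), (2, 15), (2, 16), (2, 24), (2, 27), (3, 4), (3, 7), (3, 15), (3, 16), (3, 24), (3, 27)]

Answer: 24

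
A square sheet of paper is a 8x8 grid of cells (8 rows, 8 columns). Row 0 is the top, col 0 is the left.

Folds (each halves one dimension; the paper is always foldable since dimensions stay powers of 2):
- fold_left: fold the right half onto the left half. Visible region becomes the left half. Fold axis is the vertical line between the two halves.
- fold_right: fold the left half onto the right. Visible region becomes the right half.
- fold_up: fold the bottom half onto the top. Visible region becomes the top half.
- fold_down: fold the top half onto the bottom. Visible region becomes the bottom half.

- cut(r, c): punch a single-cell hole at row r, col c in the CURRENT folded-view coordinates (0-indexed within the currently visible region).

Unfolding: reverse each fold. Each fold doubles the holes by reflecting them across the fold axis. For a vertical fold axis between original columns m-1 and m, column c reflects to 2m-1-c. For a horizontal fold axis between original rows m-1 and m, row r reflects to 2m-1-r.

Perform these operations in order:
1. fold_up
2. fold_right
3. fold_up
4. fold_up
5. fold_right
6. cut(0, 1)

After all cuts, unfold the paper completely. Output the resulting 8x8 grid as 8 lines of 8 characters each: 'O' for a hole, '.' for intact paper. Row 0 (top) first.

Answer: O..OO..O
O..OO..O
O..OO..O
O..OO..O
O..OO..O
O..OO..O
O..OO..O
O..OO..O

Derivation:
Op 1 fold_up: fold axis h@4; visible region now rows[0,4) x cols[0,8) = 4x8
Op 2 fold_right: fold axis v@4; visible region now rows[0,4) x cols[4,8) = 4x4
Op 3 fold_up: fold axis h@2; visible region now rows[0,2) x cols[4,8) = 2x4
Op 4 fold_up: fold axis h@1; visible region now rows[0,1) x cols[4,8) = 1x4
Op 5 fold_right: fold axis v@6; visible region now rows[0,1) x cols[6,8) = 1x2
Op 6 cut(0, 1): punch at orig (0,7); cuts so far [(0, 7)]; region rows[0,1) x cols[6,8) = 1x2
Unfold 1 (reflect across v@6): 2 holes -> [(0, 4), (0, 7)]
Unfold 2 (reflect across h@1): 4 holes -> [(0, 4), (0, 7), (1, 4), (1, 7)]
Unfold 3 (reflect across h@2): 8 holes -> [(0, 4), (0, 7), (1, 4), (1, 7), (2, 4), (2, 7), (3, 4), (3, 7)]
Unfold 4 (reflect across v@4): 16 holes -> [(0, 0), (0, 3), (0, 4), (0, 7), (1, 0), (1, 3), (1, 4), (1, 7), (2, 0), (2, 3), (2, 4), (2, 7), (3, 0), (3, 3), (3, 4), (3, 7)]
Unfold 5 (reflect across h@4): 32 holes -> [(0, 0), (0, 3), (0, 4), (0, 7), (1, 0), (1, 3), (1, 4), (1, 7), (2, 0), (2, 3), (2, 4), (2, 7), (3, 0), (3, 3), (3, 4), (3, 7), (4, 0), (4, 3), (4, 4), (4, 7), (5, 0), (5, 3), (5, 4), (5, 7), (6, 0), (6, 3), (6, 4), (6, 7), (7, 0), (7, 3), (7, 4), (7, 7)]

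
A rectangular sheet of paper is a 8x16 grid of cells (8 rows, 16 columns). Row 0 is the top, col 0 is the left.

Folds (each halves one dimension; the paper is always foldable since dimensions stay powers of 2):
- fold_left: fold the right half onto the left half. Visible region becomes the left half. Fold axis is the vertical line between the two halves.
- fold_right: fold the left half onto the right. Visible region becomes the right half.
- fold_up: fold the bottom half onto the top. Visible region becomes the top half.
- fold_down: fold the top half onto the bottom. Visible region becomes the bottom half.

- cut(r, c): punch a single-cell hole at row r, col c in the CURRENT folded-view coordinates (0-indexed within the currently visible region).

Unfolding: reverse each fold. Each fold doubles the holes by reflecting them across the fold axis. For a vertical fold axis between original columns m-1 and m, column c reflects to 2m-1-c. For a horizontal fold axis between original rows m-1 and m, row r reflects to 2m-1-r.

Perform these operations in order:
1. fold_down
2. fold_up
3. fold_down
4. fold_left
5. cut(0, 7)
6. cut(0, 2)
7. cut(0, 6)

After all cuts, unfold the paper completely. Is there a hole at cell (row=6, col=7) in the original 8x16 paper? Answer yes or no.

Answer: yes

Derivation:
Op 1 fold_down: fold axis h@4; visible region now rows[4,8) x cols[0,16) = 4x16
Op 2 fold_up: fold axis h@6; visible region now rows[4,6) x cols[0,16) = 2x16
Op 3 fold_down: fold axis h@5; visible region now rows[5,6) x cols[0,16) = 1x16
Op 4 fold_left: fold axis v@8; visible region now rows[5,6) x cols[0,8) = 1x8
Op 5 cut(0, 7): punch at orig (5,7); cuts so far [(5, 7)]; region rows[5,6) x cols[0,8) = 1x8
Op 6 cut(0, 2): punch at orig (5,2); cuts so far [(5, 2), (5, 7)]; region rows[5,6) x cols[0,8) = 1x8
Op 7 cut(0, 6): punch at orig (5,6); cuts so far [(5, 2), (5, 6), (5, 7)]; region rows[5,6) x cols[0,8) = 1x8
Unfold 1 (reflect across v@8): 6 holes -> [(5, 2), (5, 6), (5, 7), (5, 8), (5, 9), (5, 13)]
Unfold 2 (reflect across h@5): 12 holes -> [(4, 2), (4, 6), (4, 7), (4, 8), (4, 9), (4, 13), (5, 2), (5, 6), (5, 7), (5, 8), (5, 9), (5, 13)]
Unfold 3 (reflect across h@6): 24 holes -> [(4, 2), (4, 6), (4, 7), (4, 8), (4, 9), (4, 13), (5, 2), (5, 6), (5, 7), (5, 8), (5, 9), (5, 13), (6, 2), (6, 6), (6, 7), (6, 8), (6, 9), (6, 13), (7, 2), (7, 6), (7, 7), (7, 8), (7, 9), (7, 13)]
Unfold 4 (reflect across h@4): 48 holes -> [(0, 2), (0, 6), (0, 7), (0, 8), (0, 9), (0, 13), (1, 2), (1, 6), (1, 7), (1, 8), (1, 9), (1, 13), (2, 2), (2, 6), (2, 7), (2, 8), (2, 9), (2, 13), (3, 2), (3, 6), (3, 7), (3, 8), (3, 9), (3, 13), (4, 2), (4, 6), (4, 7), (4, 8), (4, 9), (4, 13), (5, 2), (5, 6), (5, 7), (5, 8), (5, 9), (5, 13), (6, 2), (6, 6), (6, 7), (6, 8), (6, 9), (6, 13), (7, 2), (7, 6), (7, 7), (7, 8), (7, 9), (7, 13)]
Holes: [(0, 2), (0, 6), (0, 7), (0, 8), (0, 9), (0, 13), (1, 2), (1, 6), (1, 7), (1, 8), (1, 9), (1, 13), (2, 2), (2, 6), (2, 7), (2, 8), (2, 9), (2, 13), (3, 2), (3, 6), (3, 7), (3, 8), (3, 9), (3, 13), (4, 2), (4, 6), (4, 7), (4, 8), (4, 9), (4, 13), (5, 2), (5, 6), (5, 7), (5, 8), (5, 9), (5, 13), (6, 2), (6, 6), (6, 7), (6, 8), (6, 9), (6, 13), (7, 2), (7, 6), (7, 7), (7, 8), (7, 9), (7, 13)]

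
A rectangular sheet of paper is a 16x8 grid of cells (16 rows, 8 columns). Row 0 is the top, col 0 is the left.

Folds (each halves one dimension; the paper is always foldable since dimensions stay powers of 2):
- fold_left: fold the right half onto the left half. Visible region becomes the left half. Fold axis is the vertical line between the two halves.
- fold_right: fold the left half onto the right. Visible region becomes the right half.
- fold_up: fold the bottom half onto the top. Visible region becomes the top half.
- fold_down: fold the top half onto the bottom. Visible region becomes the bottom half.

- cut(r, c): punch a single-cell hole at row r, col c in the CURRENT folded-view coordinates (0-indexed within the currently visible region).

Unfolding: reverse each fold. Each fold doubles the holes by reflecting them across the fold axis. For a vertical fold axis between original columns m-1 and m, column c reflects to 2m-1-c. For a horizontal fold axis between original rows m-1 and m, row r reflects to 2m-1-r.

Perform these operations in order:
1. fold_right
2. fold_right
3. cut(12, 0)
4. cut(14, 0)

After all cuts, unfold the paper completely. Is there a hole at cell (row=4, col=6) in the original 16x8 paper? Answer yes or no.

Answer: no

Derivation:
Op 1 fold_right: fold axis v@4; visible region now rows[0,16) x cols[4,8) = 16x4
Op 2 fold_right: fold axis v@6; visible region now rows[0,16) x cols[6,8) = 16x2
Op 3 cut(12, 0): punch at orig (12,6); cuts so far [(12, 6)]; region rows[0,16) x cols[6,8) = 16x2
Op 4 cut(14, 0): punch at orig (14,6); cuts so far [(12, 6), (14, 6)]; region rows[0,16) x cols[6,8) = 16x2
Unfold 1 (reflect across v@6): 4 holes -> [(12, 5), (12, 6), (14, 5), (14, 6)]
Unfold 2 (reflect across v@4): 8 holes -> [(12, 1), (12, 2), (12, 5), (12, 6), (14, 1), (14, 2), (14, 5), (14, 6)]
Holes: [(12, 1), (12, 2), (12, 5), (12, 6), (14, 1), (14, 2), (14, 5), (14, 6)]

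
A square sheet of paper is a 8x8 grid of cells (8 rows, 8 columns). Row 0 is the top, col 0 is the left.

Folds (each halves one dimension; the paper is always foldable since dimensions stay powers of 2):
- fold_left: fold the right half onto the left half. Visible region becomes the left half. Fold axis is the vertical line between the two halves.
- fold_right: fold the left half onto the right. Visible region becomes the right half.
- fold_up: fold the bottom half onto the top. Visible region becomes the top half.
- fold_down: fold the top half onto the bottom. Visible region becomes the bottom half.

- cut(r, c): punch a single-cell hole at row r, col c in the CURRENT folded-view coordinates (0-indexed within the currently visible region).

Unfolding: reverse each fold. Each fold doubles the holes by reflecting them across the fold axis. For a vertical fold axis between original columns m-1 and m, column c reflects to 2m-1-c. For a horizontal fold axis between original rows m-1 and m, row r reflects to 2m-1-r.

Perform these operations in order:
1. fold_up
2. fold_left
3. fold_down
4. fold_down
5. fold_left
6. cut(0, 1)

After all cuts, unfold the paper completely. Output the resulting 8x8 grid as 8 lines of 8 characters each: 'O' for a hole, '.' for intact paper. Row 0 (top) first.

Answer: .OO..OO.
.OO..OO.
.OO..OO.
.OO..OO.
.OO..OO.
.OO..OO.
.OO..OO.
.OO..OO.

Derivation:
Op 1 fold_up: fold axis h@4; visible region now rows[0,4) x cols[0,8) = 4x8
Op 2 fold_left: fold axis v@4; visible region now rows[0,4) x cols[0,4) = 4x4
Op 3 fold_down: fold axis h@2; visible region now rows[2,4) x cols[0,4) = 2x4
Op 4 fold_down: fold axis h@3; visible region now rows[3,4) x cols[0,4) = 1x4
Op 5 fold_left: fold axis v@2; visible region now rows[3,4) x cols[0,2) = 1x2
Op 6 cut(0, 1): punch at orig (3,1); cuts so far [(3, 1)]; region rows[3,4) x cols[0,2) = 1x2
Unfold 1 (reflect across v@2): 2 holes -> [(3, 1), (3, 2)]
Unfold 2 (reflect across h@3): 4 holes -> [(2, 1), (2, 2), (3, 1), (3, 2)]
Unfold 3 (reflect across h@2): 8 holes -> [(0, 1), (0, 2), (1, 1), (1, 2), (2, 1), (2, 2), (3, 1), (3, 2)]
Unfold 4 (reflect across v@4): 16 holes -> [(0, 1), (0, 2), (0, 5), (0, 6), (1, 1), (1, 2), (1, 5), (1, 6), (2, 1), (2, 2), (2, 5), (2, 6), (3, 1), (3, 2), (3, 5), (3, 6)]
Unfold 5 (reflect across h@4): 32 holes -> [(0, 1), (0, 2), (0, 5), (0, 6), (1, 1), (1, 2), (1, 5), (1, 6), (2, 1), (2, 2), (2, 5), (2, 6), (3, 1), (3, 2), (3, 5), (3, 6), (4, 1), (4, 2), (4, 5), (4, 6), (5, 1), (5, 2), (5, 5), (5, 6), (6, 1), (6, 2), (6, 5), (6, 6), (7, 1), (7, 2), (7, 5), (7, 6)]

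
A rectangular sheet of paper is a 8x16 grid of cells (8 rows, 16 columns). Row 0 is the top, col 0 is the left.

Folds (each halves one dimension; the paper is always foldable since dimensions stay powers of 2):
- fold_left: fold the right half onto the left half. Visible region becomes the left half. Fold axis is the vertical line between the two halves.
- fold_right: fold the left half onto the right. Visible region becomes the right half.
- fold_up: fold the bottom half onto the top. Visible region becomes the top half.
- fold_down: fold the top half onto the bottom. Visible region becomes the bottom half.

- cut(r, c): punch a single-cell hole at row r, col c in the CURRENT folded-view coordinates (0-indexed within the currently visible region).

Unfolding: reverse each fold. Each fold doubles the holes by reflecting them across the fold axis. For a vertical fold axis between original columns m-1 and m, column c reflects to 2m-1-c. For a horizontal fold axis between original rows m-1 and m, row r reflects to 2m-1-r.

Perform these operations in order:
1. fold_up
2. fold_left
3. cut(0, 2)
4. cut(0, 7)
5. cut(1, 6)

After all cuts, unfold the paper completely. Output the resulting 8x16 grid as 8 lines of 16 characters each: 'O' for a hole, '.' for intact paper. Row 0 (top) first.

Op 1 fold_up: fold axis h@4; visible region now rows[0,4) x cols[0,16) = 4x16
Op 2 fold_left: fold axis v@8; visible region now rows[0,4) x cols[0,8) = 4x8
Op 3 cut(0, 2): punch at orig (0,2); cuts so far [(0, 2)]; region rows[0,4) x cols[0,8) = 4x8
Op 4 cut(0, 7): punch at orig (0,7); cuts so far [(0, 2), (0, 7)]; region rows[0,4) x cols[0,8) = 4x8
Op 5 cut(1, 6): punch at orig (1,6); cuts so far [(0, 2), (0, 7), (1, 6)]; region rows[0,4) x cols[0,8) = 4x8
Unfold 1 (reflect across v@8): 6 holes -> [(0, 2), (0, 7), (0, 8), (0, 13), (1, 6), (1, 9)]
Unfold 2 (reflect across h@4): 12 holes -> [(0, 2), (0, 7), (0, 8), (0, 13), (1, 6), (1, 9), (6, 6), (6, 9), (7, 2), (7, 7), (7, 8), (7, 13)]

Answer: ..O....OO....O..
......O..O......
................
................
................
................
......O..O......
..O....OO....O..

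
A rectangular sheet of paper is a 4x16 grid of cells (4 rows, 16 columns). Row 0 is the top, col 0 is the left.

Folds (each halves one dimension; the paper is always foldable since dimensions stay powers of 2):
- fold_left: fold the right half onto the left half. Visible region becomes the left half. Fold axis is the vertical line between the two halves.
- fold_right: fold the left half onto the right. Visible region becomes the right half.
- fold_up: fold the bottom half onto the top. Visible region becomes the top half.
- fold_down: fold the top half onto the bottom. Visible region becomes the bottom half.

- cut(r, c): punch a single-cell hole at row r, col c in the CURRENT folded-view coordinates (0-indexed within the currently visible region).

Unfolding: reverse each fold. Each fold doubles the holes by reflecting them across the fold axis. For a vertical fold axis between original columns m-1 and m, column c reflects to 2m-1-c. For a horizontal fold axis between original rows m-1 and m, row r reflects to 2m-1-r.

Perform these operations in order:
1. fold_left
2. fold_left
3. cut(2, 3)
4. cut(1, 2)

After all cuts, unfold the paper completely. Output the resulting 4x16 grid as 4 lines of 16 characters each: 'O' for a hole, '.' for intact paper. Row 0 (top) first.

Answer: ................
..O..O....O..O..
...OO......OO...
................

Derivation:
Op 1 fold_left: fold axis v@8; visible region now rows[0,4) x cols[0,8) = 4x8
Op 2 fold_left: fold axis v@4; visible region now rows[0,4) x cols[0,4) = 4x4
Op 3 cut(2, 3): punch at orig (2,3); cuts so far [(2, 3)]; region rows[0,4) x cols[0,4) = 4x4
Op 4 cut(1, 2): punch at orig (1,2); cuts so far [(1, 2), (2, 3)]; region rows[0,4) x cols[0,4) = 4x4
Unfold 1 (reflect across v@4): 4 holes -> [(1, 2), (1, 5), (2, 3), (2, 4)]
Unfold 2 (reflect across v@8): 8 holes -> [(1, 2), (1, 5), (1, 10), (1, 13), (2, 3), (2, 4), (2, 11), (2, 12)]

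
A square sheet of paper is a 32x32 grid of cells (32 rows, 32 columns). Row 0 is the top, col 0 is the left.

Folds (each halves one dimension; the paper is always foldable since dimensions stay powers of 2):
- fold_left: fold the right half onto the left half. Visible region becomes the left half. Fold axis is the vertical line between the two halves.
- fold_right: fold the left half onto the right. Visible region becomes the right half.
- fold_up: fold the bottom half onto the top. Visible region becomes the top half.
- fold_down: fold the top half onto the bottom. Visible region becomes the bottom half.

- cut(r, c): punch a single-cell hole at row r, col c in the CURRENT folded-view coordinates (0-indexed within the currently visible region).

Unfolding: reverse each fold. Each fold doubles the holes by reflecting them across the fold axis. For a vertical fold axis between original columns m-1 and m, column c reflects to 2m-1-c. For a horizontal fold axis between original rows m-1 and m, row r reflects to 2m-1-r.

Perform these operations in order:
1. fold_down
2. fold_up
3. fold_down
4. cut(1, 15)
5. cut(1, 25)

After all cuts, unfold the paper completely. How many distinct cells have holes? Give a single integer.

Op 1 fold_down: fold axis h@16; visible region now rows[16,32) x cols[0,32) = 16x32
Op 2 fold_up: fold axis h@24; visible region now rows[16,24) x cols[0,32) = 8x32
Op 3 fold_down: fold axis h@20; visible region now rows[20,24) x cols[0,32) = 4x32
Op 4 cut(1, 15): punch at orig (21,15); cuts so far [(21, 15)]; region rows[20,24) x cols[0,32) = 4x32
Op 5 cut(1, 25): punch at orig (21,25); cuts so far [(21, 15), (21, 25)]; region rows[20,24) x cols[0,32) = 4x32
Unfold 1 (reflect across h@20): 4 holes -> [(18, 15), (18, 25), (21, 15), (21, 25)]
Unfold 2 (reflect across h@24): 8 holes -> [(18, 15), (18, 25), (21, 15), (21, 25), (26, 15), (26, 25), (29, 15), (29, 25)]
Unfold 3 (reflect across h@16): 16 holes -> [(2, 15), (2, 25), (5, 15), (5, 25), (10, 15), (10, 25), (13, 15), (13, 25), (18, 15), (18, 25), (21, 15), (21, 25), (26, 15), (26, 25), (29, 15), (29, 25)]

Answer: 16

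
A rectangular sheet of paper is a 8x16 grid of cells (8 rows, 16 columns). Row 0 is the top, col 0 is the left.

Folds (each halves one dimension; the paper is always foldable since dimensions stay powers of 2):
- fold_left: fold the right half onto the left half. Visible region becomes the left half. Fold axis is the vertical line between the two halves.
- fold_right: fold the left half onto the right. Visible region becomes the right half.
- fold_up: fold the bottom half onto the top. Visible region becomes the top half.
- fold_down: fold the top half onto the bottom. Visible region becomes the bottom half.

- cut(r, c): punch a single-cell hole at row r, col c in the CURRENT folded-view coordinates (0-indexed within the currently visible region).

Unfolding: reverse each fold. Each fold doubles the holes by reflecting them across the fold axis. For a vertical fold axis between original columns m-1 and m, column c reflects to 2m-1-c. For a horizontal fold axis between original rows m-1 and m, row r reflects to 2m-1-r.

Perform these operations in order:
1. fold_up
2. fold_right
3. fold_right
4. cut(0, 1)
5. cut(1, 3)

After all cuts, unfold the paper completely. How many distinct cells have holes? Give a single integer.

Answer: 16

Derivation:
Op 1 fold_up: fold axis h@4; visible region now rows[0,4) x cols[0,16) = 4x16
Op 2 fold_right: fold axis v@8; visible region now rows[0,4) x cols[8,16) = 4x8
Op 3 fold_right: fold axis v@12; visible region now rows[0,4) x cols[12,16) = 4x4
Op 4 cut(0, 1): punch at orig (0,13); cuts so far [(0, 13)]; region rows[0,4) x cols[12,16) = 4x4
Op 5 cut(1, 3): punch at orig (1,15); cuts so far [(0, 13), (1, 15)]; region rows[0,4) x cols[12,16) = 4x4
Unfold 1 (reflect across v@12): 4 holes -> [(0, 10), (0, 13), (1, 8), (1, 15)]
Unfold 2 (reflect across v@8): 8 holes -> [(0, 2), (0, 5), (0, 10), (0, 13), (1, 0), (1, 7), (1, 8), (1, 15)]
Unfold 3 (reflect across h@4): 16 holes -> [(0, 2), (0, 5), (0, 10), (0, 13), (1, 0), (1, 7), (1, 8), (1, 15), (6, 0), (6, 7), (6, 8), (6, 15), (7, 2), (7, 5), (7, 10), (7, 13)]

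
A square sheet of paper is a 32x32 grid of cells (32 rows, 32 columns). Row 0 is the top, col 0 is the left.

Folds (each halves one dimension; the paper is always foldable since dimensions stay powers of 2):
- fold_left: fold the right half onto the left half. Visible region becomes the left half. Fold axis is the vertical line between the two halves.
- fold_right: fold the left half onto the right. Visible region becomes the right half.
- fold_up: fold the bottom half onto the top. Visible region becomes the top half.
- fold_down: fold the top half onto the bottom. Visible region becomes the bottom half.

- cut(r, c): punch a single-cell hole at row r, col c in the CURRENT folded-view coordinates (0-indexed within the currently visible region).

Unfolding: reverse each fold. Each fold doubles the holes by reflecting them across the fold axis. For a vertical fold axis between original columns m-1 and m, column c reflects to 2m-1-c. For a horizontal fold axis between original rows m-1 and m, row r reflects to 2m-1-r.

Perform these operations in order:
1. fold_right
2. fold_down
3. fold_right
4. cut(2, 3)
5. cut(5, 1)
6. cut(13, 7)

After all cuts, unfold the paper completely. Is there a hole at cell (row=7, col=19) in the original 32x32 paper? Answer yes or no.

Answer: no

Derivation:
Op 1 fold_right: fold axis v@16; visible region now rows[0,32) x cols[16,32) = 32x16
Op 2 fold_down: fold axis h@16; visible region now rows[16,32) x cols[16,32) = 16x16
Op 3 fold_right: fold axis v@24; visible region now rows[16,32) x cols[24,32) = 16x8
Op 4 cut(2, 3): punch at orig (18,27); cuts so far [(18, 27)]; region rows[16,32) x cols[24,32) = 16x8
Op 5 cut(5, 1): punch at orig (21,25); cuts so far [(18, 27), (21, 25)]; region rows[16,32) x cols[24,32) = 16x8
Op 6 cut(13, 7): punch at orig (29,31); cuts so far [(18, 27), (21, 25), (29, 31)]; region rows[16,32) x cols[24,32) = 16x8
Unfold 1 (reflect across v@24): 6 holes -> [(18, 20), (18, 27), (21, 22), (21, 25), (29, 16), (29, 31)]
Unfold 2 (reflect across h@16): 12 holes -> [(2, 16), (2, 31), (10, 22), (10, 25), (13, 20), (13, 27), (18, 20), (18, 27), (21, 22), (21, 25), (29, 16), (29, 31)]
Unfold 3 (reflect across v@16): 24 holes -> [(2, 0), (2, 15), (2, 16), (2, 31), (10, 6), (10, 9), (10, 22), (10, 25), (13, 4), (13, 11), (13, 20), (13, 27), (18, 4), (18, 11), (18, 20), (18, 27), (21, 6), (21, 9), (21, 22), (21, 25), (29, 0), (29, 15), (29, 16), (29, 31)]
Holes: [(2, 0), (2, 15), (2, 16), (2, 31), (10, 6), (10, 9), (10, 22), (10, 25), (13, 4), (13, 11), (13, 20), (13, 27), (18, 4), (18, 11), (18, 20), (18, 27), (21, 6), (21, 9), (21, 22), (21, 25), (29, 0), (29, 15), (29, 16), (29, 31)]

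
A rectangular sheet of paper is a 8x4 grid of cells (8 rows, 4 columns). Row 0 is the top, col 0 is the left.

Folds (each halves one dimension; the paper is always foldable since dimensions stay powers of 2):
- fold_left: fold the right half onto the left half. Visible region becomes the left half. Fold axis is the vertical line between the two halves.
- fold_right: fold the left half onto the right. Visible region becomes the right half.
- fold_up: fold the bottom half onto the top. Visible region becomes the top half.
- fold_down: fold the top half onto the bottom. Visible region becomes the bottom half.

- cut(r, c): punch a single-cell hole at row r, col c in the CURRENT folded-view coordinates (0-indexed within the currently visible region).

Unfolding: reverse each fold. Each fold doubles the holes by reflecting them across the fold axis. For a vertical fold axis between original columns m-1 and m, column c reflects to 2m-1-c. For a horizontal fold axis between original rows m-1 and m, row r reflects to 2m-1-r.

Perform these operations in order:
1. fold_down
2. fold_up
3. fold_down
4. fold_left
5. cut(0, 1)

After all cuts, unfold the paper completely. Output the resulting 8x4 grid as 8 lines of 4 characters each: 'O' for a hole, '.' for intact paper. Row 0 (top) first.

Answer: .OO.
.OO.
.OO.
.OO.
.OO.
.OO.
.OO.
.OO.

Derivation:
Op 1 fold_down: fold axis h@4; visible region now rows[4,8) x cols[0,4) = 4x4
Op 2 fold_up: fold axis h@6; visible region now rows[4,6) x cols[0,4) = 2x4
Op 3 fold_down: fold axis h@5; visible region now rows[5,6) x cols[0,4) = 1x4
Op 4 fold_left: fold axis v@2; visible region now rows[5,6) x cols[0,2) = 1x2
Op 5 cut(0, 1): punch at orig (5,1); cuts so far [(5, 1)]; region rows[5,6) x cols[0,2) = 1x2
Unfold 1 (reflect across v@2): 2 holes -> [(5, 1), (5, 2)]
Unfold 2 (reflect across h@5): 4 holes -> [(4, 1), (4, 2), (5, 1), (5, 2)]
Unfold 3 (reflect across h@6): 8 holes -> [(4, 1), (4, 2), (5, 1), (5, 2), (6, 1), (6, 2), (7, 1), (7, 2)]
Unfold 4 (reflect across h@4): 16 holes -> [(0, 1), (0, 2), (1, 1), (1, 2), (2, 1), (2, 2), (3, 1), (3, 2), (4, 1), (4, 2), (5, 1), (5, 2), (6, 1), (6, 2), (7, 1), (7, 2)]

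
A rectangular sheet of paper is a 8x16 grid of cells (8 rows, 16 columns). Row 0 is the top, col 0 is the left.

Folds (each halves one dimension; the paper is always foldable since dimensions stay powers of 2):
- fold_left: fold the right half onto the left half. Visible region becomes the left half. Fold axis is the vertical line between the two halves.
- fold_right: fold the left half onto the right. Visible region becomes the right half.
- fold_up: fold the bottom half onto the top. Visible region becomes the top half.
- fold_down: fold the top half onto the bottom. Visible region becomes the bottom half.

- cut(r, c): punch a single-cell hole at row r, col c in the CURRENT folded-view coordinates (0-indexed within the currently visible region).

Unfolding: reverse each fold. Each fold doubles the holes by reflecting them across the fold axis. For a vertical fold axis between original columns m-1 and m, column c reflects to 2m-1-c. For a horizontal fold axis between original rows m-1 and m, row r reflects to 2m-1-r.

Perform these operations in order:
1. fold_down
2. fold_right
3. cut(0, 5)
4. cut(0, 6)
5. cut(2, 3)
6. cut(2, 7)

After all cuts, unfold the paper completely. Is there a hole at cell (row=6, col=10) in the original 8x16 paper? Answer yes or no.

Op 1 fold_down: fold axis h@4; visible region now rows[4,8) x cols[0,16) = 4x16
Op 2 fold_right: fold axis v@8; visible region now rows[4,8) x cols[8,16) = 4x8
Op 3 cut(0, 5): punch at orig (4,13); cuts so far [(4, 13)]; region rows[4,8) x cols[8,16) = 4x8
Op 4 cut(0, 6): punch at orig (4,14); cuts so far [(4, 13), (4, 14)]; region rows[4,8) x cols[8,16) = 4x8
Op 5 cut(2, 3): punch at orig (6,11); cuts so far [(4, 13), (4, 14), (6, 11)]; region rows[4,8) x cols[8,16) = 4x8
Op 6 cut(2, 7): punch at orig (6,15); cuts so far [(4, 13), (4, 14), (6, 11), (6, 15)]; region rows[4,8) x cols[8,16) = 4x8
Unfold 1 (reflect across v@8): 8 holes -> [(4, 1), (4, 2), (4, 13), (4, 14), (6, 0), (6, 4), (6, 11), (6, 15)]
Unfold 2 (reflect across h@4): 16 holes -> [(1, 0), (1, 4), (1, 11), (1, 15), (3, 1), (3, 2), (3, 13), (3, 14), (4, 1), (4, 2), (4, 13), (4, 14), (6, 0), (6, 4), (6, 11), (6, 15)]
Holes: [(1, 0), (1, 4), (1, 11), (1, 15), (3, 1), (3, 2), (3, 13), (3, 14), (4, 1), (4, 2), (4, 13), (4, 14), (6, 0), (6, 4), (6, 11), (6, 15)]

Answer: no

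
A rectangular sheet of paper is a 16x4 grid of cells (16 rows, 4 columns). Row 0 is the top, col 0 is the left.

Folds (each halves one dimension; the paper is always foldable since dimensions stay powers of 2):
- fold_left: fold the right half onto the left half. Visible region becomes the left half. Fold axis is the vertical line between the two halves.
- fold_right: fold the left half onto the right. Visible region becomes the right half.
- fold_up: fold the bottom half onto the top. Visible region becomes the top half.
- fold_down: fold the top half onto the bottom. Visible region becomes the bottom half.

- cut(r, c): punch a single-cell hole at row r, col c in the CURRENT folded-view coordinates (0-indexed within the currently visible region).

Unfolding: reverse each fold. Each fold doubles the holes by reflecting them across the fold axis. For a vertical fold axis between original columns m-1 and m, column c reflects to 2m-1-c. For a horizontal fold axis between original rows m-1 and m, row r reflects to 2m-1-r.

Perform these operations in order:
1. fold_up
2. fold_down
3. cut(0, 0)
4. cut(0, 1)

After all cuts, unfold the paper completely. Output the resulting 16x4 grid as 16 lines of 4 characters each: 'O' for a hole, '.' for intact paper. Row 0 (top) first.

Op 1 fold_up: fold axis h@8; visible region now rows[0,8) x cols[0,4) = 8x4
Op 2 fold_down: fold axis h@4; visible region now rows[4,8) x cols[0,4) = 4x4
Op 3 cut(0, 0): punch at orig (4,0); cuts so far [(4, 0)]; region rows[4,8) x cols[0,4) = 4x4
Op 4 cut(0, 1): punch at orig (4,1); cuts so far [(4, 0), (4, 1)]; region rows[4,8) x cols[0,4) = 4x4
Unfold 1 (reflect across h@4): 4 holes -> [(3, 0), (3, 1), (4, 0), (4, 1)]
Unfold 2 (reflect across h@8): 8 holes -> [(3, 0), (3, 1), (4, 0), (4, 1), (11, 0), (11, 1), (12, 0), (12, 1)]

Answer: ....
....
....
OO..
OO..
....
....
....
....
....
....
OO..
OO..
....
....
....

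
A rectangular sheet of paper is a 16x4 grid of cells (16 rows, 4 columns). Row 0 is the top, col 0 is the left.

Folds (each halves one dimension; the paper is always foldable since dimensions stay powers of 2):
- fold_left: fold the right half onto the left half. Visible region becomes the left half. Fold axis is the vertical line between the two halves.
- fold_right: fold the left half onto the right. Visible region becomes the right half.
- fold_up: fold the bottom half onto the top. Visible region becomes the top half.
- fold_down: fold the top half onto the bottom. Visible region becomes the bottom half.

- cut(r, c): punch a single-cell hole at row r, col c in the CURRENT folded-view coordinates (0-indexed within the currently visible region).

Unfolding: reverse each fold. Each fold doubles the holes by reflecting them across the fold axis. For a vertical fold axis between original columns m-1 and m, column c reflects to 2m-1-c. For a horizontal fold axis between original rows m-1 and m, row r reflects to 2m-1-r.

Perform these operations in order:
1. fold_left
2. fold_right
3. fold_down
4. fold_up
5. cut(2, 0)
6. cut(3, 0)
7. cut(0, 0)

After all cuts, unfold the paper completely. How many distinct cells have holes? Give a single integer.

Answer: 48

Derivation:
Op 1 fold_left: fold axis v@2; visible region now rows[0,16) x cols[0,2) = 16x2
Op 2 fold_right: fold axis v@1; visible region now rows[0,16) x cols[1,2) = 16x1
Op 3 fold_down: fold axis h@8; visible region now rows[8,16) x cols[1,2) = 8x1
Op 4 fold_up: fold axis h@12; visible region now rows[8,12) x cols[1,2) = 4x1
Op 5 cut(2, 0): punch at orig (10,1); cuts so far [(10, 1)]; region rows[8,12) x cols[1,2) = 4x1
Op 6 cut(3, 0): punch at orig (11,1); cuts so far [(10, 1), (11, 1)]; region rows[8,12) x cols[1,2) = 4x1
Op 7 cut(0, 0): punch at orig (8,1); cuts so far [(8, 1), (10, 1), (11, 1)]; region rows[8,12) x cols[1,2) = 4x1
Unfold 1 (reflect across h@12): 6 holes -> [(8, 1), (10, 1), (11, 1), (12, 1), (13, 1), (15, 1)]
Unfold 2 (reflect across h@8): 12 holes -> [(0, 1), (2, 1), (3, 1), (4, 1), (5, 1), (7, 1), (8, 1), (10, 1), (11, 1), (12, 1), (13, 1), (15, 1)]
Unfold 3 (reflect across v@1): 24 holes -> [(0, 0), (0, 1), (2, 0), (2, 1), (3, 0), (3, 1), (4, 0), (4, 1), (5, 0), (5, 1), (7, 0), (7, 1), (8, 0), (8, 1), (10, 0), (10, 1), (11, 0), (11, 1), (12, 0), (12, 1), (13, 0), (13, 1), (15, 0), (15, 1)]
Unfold 4 (reflect across v@2): 48 holes -> [(0, 0), (0, 1), (0, 2), (0, 3), (2, 0), (2, 1), (2, 2), (2, 3), (3, 0), (3, 1), (3, 2), (3, 3), (4, 0), (4, 1), (4, 2), (4, 3), (5, 0), (5, 1), (5, 2), (5, 3), (7, 0), (7, 1), (7, 2), (7, 3), (8, 0), (8, 1), (8, 2), (8, 3), (10, 0), (10, 1), (10, 2), (10, 3), (11, 0), (11, 1), (11, 2), (11, 3), (12, 0), (12, 1), (12, 2), (12, 3), (13, 0), (13, 1), (13, 2), (13, 3), (15, 0), (15, 1), (15, 2), (15, 3)]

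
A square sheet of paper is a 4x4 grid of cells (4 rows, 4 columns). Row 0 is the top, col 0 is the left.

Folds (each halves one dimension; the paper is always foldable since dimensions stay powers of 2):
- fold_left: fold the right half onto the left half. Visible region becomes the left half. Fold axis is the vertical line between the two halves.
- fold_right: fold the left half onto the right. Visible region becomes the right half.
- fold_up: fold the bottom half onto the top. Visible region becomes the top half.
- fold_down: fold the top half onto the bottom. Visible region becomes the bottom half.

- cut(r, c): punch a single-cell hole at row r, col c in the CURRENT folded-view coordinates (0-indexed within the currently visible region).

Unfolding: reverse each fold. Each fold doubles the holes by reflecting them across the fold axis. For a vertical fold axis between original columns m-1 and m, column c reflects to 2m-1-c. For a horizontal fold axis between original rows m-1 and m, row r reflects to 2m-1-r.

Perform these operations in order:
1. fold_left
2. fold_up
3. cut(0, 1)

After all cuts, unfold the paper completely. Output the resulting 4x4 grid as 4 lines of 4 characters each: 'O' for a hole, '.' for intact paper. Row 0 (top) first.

Op 1 fold_left: fold axis v@2; visible region now rows[0,4) x cols[0,2) = 4x2
Op 2 fold_up: fold axis h@2; visible region now rows[0,2) x cols[0,2) = 2x2
Op 3 cut(0, 1): punch at orig (0,1); cuts so far [(0, 1)]; region rows[0,2) x cols[0,2) = 2x2
Unfold 1 (reflect across h@2): 2 holes -> [(0, 1), (3, 1)]
Unfold 2 (reflect across v@2): 4 holes -> [(0, 1), (0, 2), (3, 1), (3, 2)]

Answer: .OO.
....
....
.OO.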